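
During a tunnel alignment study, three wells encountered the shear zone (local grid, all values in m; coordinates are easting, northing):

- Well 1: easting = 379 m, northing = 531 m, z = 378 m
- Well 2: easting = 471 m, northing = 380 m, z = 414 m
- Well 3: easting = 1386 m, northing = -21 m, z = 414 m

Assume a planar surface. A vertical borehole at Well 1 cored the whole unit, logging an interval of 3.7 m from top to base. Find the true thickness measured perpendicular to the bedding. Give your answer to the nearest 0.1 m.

3.5 m

Two edge vectors: Well 1→Well 2 = (92, -151, 36), Well 1→Well 3 = (1007, -552, 36).
Normal n = (Well 1→Well 2) × (Well 1→Well 3) = (14436, 32940, 101273).
So ∂z/∂easting = −n_x/n_z = −0.14255 and ∂z/∂northing = −n_y/n_z = −0.32526.
|∇z| = √(a²+b²) = 0.35512, so dip δ = arctan(0.35512) = 19.55°.
True thickness = vertical thickness × cos δ = 3.7 × cos 19.55° = 3.5 m.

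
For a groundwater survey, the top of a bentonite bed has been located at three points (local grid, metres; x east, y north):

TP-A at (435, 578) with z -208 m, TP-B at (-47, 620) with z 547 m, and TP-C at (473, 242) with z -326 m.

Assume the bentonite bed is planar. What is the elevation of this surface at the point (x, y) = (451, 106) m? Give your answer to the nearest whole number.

Two edge vectors: TP-A→TP-B = (-482, 42, 755), TP-A→TP-C = (38, -336, -118).
Normal n = (TP-A→TP-B) × (TP-A→TP-C) = (248724, -28186, 160356).
So ∂z/∂x = −n_x/n_z = −1.55107 and ∂z/∂y = −n_y/n_z = 0.17577.
Intercept c from TP-A: -208 + 674.72 − 101.60 = 365.12.
At (451, 106): z = −699.5 + 18.6 + 365.12 = -315.8 m.

-316 m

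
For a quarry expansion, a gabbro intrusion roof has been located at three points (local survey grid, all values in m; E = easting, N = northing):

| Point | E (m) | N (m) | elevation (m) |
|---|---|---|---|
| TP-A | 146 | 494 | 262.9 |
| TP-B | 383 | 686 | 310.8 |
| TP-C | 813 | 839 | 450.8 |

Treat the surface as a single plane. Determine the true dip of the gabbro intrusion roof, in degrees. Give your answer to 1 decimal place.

Two edge vectors: TP-A→TP-B = (237, 192, 47.9), TP-A→TP-C = (667, 345, 187.9).
Normal n = (TP-A→TP-B) × (TP-A→TP-C) = (19551.3, -12583, -46299).
So ∂z/∂E = −n_x/n_z = 0.42228 and ∂z/∂N = −n_y/n_z = −0.27178.
Gradient magnitude |∇z| = √(a² + b²) = √(0.17832 + 0.07386) = 0.50218.
True dip = arctan(0.50218) = 26.7°, dipping toward WNW (azimuth ≈ 303°).

26.7°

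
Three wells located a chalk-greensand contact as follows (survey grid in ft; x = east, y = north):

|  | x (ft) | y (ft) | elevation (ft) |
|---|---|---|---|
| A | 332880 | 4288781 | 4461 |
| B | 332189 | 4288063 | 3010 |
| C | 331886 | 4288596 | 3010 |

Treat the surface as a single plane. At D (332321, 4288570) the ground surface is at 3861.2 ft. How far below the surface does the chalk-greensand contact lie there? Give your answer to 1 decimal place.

Two edge vectors: A→B = (-691, -718, -1451), A→C = (-994, -185, -1451).
Normal n = (A→B) × (A→C) = (773383, 439653, -585857).
So ∂z/∂x = −n_x/n_z = 1.320088349 and ∂z/∂y = −n_y/n_z = 0.750444221.
Intercept c from A: 4461 − 439431.01 − 3218490.92 = −3653460.93.
At (332321, 4288570): z_contact = 438693.08 + 3218332.57 − 3653460.93 = 3564.73 ft.
Depth below ground = 3861.2 − 3564.73 = 296.5 ft.

296.5 ft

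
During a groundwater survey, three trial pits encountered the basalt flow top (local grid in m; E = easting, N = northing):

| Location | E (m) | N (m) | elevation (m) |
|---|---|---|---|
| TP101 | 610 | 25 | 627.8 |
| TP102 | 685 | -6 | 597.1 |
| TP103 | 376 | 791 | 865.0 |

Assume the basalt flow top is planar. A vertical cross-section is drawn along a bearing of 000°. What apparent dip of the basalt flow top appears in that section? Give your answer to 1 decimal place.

Two edge vectors: TP101→TP102 = (75, -31, -30.7), TP101→TP103 = (-234, 766, 237.2).
Normal n = (TP101→TP102) × (TP101→TP103) = (16163, -10606.2, 50196).
So ∂z/∂E = −n_x/n_z = −0.32200 and ∂z/∂N = −n_y/n_z = 0.21130.
Unit vector along 000° is (sin 0°, cos 0°) = (0.0000, 1.0000).
Slope in that direction = a·(0.0000) + b·(1.0000) = 0.21130.
Apparent dip = arctan|0.21130| = 11.9° (true dip is 21.1°, so apparent ≤ true as expected).

11.9°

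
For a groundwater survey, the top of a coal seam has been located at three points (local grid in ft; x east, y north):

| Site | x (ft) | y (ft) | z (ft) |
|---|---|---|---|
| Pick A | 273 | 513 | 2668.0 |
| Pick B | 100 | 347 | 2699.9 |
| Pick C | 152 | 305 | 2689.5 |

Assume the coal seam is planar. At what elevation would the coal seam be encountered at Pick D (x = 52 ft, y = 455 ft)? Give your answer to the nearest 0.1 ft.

2710.1 ft

Two edge vectors: Pick A→Pick B = (-173, -166, 31.9), Pick A→Pick C = (-121, -208, 21.5).
Normal n = (Pick A→Pick B) × (Pick A→Pick C) = (3066.2, -140.4, 15898).
So ∂z/∂x = −n_x/n_z = −0.19287 and ∂z/∂y = −n_y/n_z = 0.00883.
Intercept c from Pick A: 2668 + 52.65 − 4.53 = 2716.12.
At (52, 455): z = −10.0 + 4.0 + 2716.12 = 2710.1 ft.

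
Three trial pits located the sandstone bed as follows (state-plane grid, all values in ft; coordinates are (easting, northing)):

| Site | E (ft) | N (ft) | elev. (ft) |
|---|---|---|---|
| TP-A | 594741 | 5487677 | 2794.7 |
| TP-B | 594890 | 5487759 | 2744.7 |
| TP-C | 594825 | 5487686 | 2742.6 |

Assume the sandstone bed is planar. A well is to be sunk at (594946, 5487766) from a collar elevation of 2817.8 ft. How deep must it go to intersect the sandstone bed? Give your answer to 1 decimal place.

Let the plane be z = a·E + b·N + c.
TP-B−TP-A: 149a + 82b = −50;  TP-C−TP-A: 84a + 9b = −52.1.
Solving gives a = −0.689057148, b = 0.642311159.
Then c = 2794.7 − a·594741 − b·5487677 = −3112190.94.
At (594946, 5487766): z_contact = −409951.79 + 3524853.34 − 3112190.94 = 2710.61 ft.
Depth below ground = 2817.8 − 2710.61 = 107.2 ft.

107.2 ft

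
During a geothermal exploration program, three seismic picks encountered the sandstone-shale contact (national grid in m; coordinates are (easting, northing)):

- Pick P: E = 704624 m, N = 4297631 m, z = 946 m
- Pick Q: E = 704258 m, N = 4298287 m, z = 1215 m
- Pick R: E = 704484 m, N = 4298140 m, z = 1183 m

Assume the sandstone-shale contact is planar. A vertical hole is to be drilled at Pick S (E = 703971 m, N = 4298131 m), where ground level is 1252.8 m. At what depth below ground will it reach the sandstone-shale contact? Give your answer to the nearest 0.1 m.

Let the plane be z = a·E + b·N + c.
Pick Q−Pick P: −366a + 656b = 269;  Pick R−Pick P: −140a + 509b = 237.
Solving gives a = 0.196402482, b = 0.519639189.
Then c = 946 − a·704624 − b·4297631 = −2370661.39.
At (703971, 4298131): z_contact = 138261.65 + 2233477.31 − 2370661.39 = 1077.57 m.
Depth below ground = 1252.8 − 1077.57 = 175.2 m.

175.2 m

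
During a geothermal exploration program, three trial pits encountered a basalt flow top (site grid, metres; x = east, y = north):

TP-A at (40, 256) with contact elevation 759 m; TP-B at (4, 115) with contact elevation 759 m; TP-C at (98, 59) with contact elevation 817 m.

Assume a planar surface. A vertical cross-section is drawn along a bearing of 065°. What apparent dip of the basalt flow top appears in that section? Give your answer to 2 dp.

23.15°

Two edge vectors: TP-A→TP-B = (-36, -141, 0), TP-A→TP-C = (58, -197, 58).
Normal n = (TP-A→TP-B) × (TP-A→TP-C) = (-8178, 2088, 15270).
So ∂z/∂x = −n_x/n_z = 0.53556 and ∂z/∂y = −n_y/n_z = −0.13674.
Unit vector along 065° is (sin 65°, cos 65°) = (0.9063, 0.4226).
Slope in that direction = a·(0.9063) + b·(0.4226) = 0.42759.
Apparent dip = arctan|0.42759| = 23.15° (true dip is 28.9°, so apparent ≤ true as expected).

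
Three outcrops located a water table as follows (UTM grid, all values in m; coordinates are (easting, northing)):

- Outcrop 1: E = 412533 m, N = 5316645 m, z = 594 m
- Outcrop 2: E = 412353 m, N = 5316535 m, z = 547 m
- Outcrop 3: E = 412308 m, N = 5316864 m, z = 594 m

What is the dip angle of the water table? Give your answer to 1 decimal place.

Let the plane be z = a·E + b·N + c.
Outcrop 2−Outcrop 1: −180a − 110b = −47;  Outcrop 3−Outcrop 1: −225a + 219b = 0.
Solving gives a = 0.16040, b = 0.16480.
Gradient magnitude |∇z| = √(a² + b²) = √(0.02573 + 0.02716) = 0.22997.
True dip = arctan(0.22997) = 13.0°, dipping toward SW (azimuth ≈ 224°).

13.0°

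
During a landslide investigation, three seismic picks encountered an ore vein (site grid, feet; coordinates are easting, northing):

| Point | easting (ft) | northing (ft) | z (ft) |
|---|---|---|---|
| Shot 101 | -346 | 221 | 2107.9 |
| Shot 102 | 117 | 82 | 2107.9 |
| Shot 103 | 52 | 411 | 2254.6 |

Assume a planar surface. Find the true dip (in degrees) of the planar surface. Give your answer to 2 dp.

Two edge vectors: Shot 101→Shot 102 = (463, -139, 0), Shot 101→Shot 103 = (398, 190, 146.7).
Normal n = (Shot 101→Shot 102) × (Shot 101→Shot 103) = (-20391.3, -67922.1, 143292).
So ∂z/∂easting = −n_x/n_z = 0.14231 and ∂z/∂northing = −n_y/n_z = 0.47401.
Gradient magnitude |∇z| = √(a² + b²) = √(0.02025 + 0.22469) = 0.49491.
True dip = arctan(0.49491) = 26.33°, dipping toward SSW (azimuth ≈ 197°).

26.33°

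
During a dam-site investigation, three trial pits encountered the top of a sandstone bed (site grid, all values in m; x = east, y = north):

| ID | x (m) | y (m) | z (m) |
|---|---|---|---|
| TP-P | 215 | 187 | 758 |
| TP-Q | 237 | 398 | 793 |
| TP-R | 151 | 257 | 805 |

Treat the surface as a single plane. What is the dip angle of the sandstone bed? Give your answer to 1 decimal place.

Let the plane be z = a·x + b·y + c.
TP-Q−TP-P: 22a + 211b = 35;  TP-R−TP-P: −64a + 70b = 47.
Solving gives a = −0.49634, b = 0.21763.
Gradient magnitude |∇z| = √(a² + b²) = √(0.24636 + 0.04736) = 0.54196.
True dip = arctan(0.54196) = 28.5°, dipping toward ESE (azimuth ≈ 114°).

28.5°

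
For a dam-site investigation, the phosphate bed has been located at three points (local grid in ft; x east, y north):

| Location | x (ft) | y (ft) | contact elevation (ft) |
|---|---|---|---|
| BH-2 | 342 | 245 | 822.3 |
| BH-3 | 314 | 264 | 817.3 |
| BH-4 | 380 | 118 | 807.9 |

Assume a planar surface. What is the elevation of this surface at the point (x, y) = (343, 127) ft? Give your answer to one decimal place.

Let the plane be z = a·x + b·y + c.
BH-3−BH-2: −28a + 19b = −5;  BH-4−BH-2: 38a − 127b = −14.4.
Solving gives a = 0.32061, b = 0.20932.
Then c = 822.3 − a·342 − b·245 = 661.37.
At (343, 127): z = 110.0 + 26.6 + 661.37 = 797.9 ft.

797.9 ft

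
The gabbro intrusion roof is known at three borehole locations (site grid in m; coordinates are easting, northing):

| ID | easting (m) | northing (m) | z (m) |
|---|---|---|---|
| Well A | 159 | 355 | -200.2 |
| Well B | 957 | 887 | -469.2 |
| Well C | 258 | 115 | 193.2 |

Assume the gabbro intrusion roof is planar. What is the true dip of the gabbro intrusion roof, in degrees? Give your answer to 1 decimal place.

Let the plane be z = a·easting + b·northing + c.
Well B−Well A: 798a + 532b = −269;  Well C−Well A: 99a − 240b = 393.4.
Solving gives a = 0.59269, b = −1.39468.
Gradient magnitude |∇z| = √(a² + b²) = √(0.35129 + 1.94513) = 1.51539.
True dip = arctan(1.51539) = 56.6°, dipping toward NNW (azimuth ≈ 337°).

56.6°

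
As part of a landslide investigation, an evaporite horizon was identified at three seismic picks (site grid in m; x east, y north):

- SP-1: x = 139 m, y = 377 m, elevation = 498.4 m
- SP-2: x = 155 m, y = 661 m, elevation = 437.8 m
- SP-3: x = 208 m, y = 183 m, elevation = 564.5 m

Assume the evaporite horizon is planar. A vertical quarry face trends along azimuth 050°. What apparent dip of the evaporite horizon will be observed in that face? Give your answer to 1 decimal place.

5.1°

Let the plane be z = a·x + b·y + c.
SP-2−SP-1: 16a + 284b = −60.6;  SP-3−SP-1: 69a − 194b = 66.1.
Solving gives a = 0.30907, b = −0.23079.
Unit vector along 050° is (sin 50°, cos 50°) = (0.7660, 0.6428).
Slope in that direction = a·(0.7660) + b·(0.6428) = 0.08841.
Apparent dip = arctan|0.08841| = 5.1° (true dip is 21.1°, so apparent ≤ true as expected).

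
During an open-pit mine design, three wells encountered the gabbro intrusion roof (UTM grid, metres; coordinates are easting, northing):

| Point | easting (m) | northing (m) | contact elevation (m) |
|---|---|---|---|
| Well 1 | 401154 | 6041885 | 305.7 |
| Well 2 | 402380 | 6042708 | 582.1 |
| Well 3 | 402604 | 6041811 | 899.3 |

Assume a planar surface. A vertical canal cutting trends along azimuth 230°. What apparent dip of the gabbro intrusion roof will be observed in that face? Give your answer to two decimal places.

Two edge vectors: Well 1→Well 2 = (1226, 823, 276.4), Well 1→Well 3 = (1450, -74, 593.6).
Normal n = (Well 1→Well 2) × (Well 1→Well 3) = (508986.4, -326973.6, -1284074).
So ∂z/∂easting = −n_x/n_z = 0.39638 and ∂z/∂northing = −n_y/n_z = −0.25464.
Unit vector along 230° is (sin 230°, cos 230°) = (-0.7660, -0.6428).
Slope in that direction = a·(-0.7660) + b·(-0.6428) = −0.13997.
Apparent dip = arctan|0.13997| = 7.97° (true dip is 25.2°, so apparent ≤ true as expected).

7.97°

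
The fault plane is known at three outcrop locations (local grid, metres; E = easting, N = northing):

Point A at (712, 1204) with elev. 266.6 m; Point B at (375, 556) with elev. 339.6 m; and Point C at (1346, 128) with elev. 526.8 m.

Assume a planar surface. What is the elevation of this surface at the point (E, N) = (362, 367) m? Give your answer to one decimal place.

Two edge vectors: Point A→Point B = (-337, -648, 73), Point A→Point C = (634, -1076, 260.2).
Normal n = (Point A→Point B) × (Point A→Point C) = (-90061.6, 133969.4, 773444).
So ∂z/∂E = −n_x/n_z = 0.116442 and ∂z/∂N = −n_y/n_z = −0.173212.
Intercept c from Point A: 266.6 − 82.91 + 208.55 = 392.24.
At (362, 367): z = 42.2 − 63.6 + 392.24 = 370.8 m.

370.8 m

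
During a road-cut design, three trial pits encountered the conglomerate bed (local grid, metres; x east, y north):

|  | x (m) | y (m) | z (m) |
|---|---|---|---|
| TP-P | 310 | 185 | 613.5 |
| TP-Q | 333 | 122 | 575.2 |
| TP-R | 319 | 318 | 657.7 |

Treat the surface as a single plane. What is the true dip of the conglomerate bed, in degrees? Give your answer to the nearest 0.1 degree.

36.5°

Let the plane be z = a·x + b·y + c.
TP-Q−TP-P: 23a − 63b = −38.3;  TP-R−TP-P: 9a + 133b = 44.2.
Solving gives a = −0.63687, b = 0.37543.
Gradient magnitude |∇z| = √(a² + b²) = √(0.40561 + 0.14095) = 0.73929.
True dip = arctan(0.73929) = 36.5°, dipping toward ESE (azimuth ≈ 121°).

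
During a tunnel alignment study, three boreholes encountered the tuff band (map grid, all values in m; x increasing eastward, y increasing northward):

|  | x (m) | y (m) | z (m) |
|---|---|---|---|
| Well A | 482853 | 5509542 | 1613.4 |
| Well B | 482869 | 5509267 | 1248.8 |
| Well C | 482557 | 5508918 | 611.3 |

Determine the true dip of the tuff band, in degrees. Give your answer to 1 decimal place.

Two edge vectors: Well A→Well B = (16, -275, -364.6), Well A→Well C = (-296, -624, -1002.1).
Normal n = (Well A→Well B) × (Well A→Well C) = (48067.1, 123955.2, -91384).
So ∂z/∂x = −n_x/n_z = 0.52599 and ∂z/∂y = −n_y/n_z = 1.35642.
Gradient magnitude |∇z| = √(a² + b²) = √(0.27667 + 1.83988) = 1.45483.
True dip = arctan(1.45483) = 55.5°, dipping toward SSW (azimuth ≈ 201°).

55.5°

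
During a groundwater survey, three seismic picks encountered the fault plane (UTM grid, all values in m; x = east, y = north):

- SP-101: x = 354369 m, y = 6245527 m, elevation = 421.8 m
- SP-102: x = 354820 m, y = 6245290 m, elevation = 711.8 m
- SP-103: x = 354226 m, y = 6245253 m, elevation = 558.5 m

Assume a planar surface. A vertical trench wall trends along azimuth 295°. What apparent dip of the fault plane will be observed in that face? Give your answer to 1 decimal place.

Let the plane be z = a·x + b·y + c.
SP-102−SP-101: 451a − 237b = 290;  SP-103−SP-101: −143a − 274b = 136.7.
Solving gives a = 0.29887, b = −0.65489.
Unit vector along 295° is (sin 295°, cos 295°) = (-0.9063, 0.4226).
Slope in that direction = a·(-0.9063) + b·(0.4226) = −0.54764.
Apparent dip = arctan|0.54764| = 28.7° (true dip is 35.7°, so apparent ≤ true as expected).

28.7°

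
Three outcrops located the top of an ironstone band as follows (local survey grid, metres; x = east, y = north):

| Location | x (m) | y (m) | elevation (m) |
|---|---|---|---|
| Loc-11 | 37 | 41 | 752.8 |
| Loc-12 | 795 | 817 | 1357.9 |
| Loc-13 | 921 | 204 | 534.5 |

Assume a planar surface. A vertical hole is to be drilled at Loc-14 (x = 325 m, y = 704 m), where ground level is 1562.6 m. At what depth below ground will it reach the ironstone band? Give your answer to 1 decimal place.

Two edge vectors: Loc-11→Loc-12 = (758, 776, 605.1), Loc-11→Loc-13 = (884, 163, -218.3).
Normal n = (Loc-11→Loc-12) × (Loc-11→Loc-13) = (-268032.1, 700379.8, -562430).
So ∂z/∂x = −n_x/n_z = −0.47656 and ∂z/∂y = −n_y/n_z = 1.24527.
Intercept c from Loc-11: 752.8 + 17.63 − 51.06 = 719.38.
At (325, 704): z_contact = −154.88 + 876.67 + 719.38 = 1441.17 m.
Depth below ground = 1562.6 − 1441.17 = 121.4 m.

121.4 m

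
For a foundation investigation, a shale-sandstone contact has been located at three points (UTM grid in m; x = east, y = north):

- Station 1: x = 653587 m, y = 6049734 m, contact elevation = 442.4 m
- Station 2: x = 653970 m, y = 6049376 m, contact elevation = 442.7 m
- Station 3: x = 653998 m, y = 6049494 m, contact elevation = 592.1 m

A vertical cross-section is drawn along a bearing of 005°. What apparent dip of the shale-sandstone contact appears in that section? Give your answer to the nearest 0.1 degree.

48.2°

Two edge vectors: Station 1→Station 2 = (383, -358, 0.3), Station 1→Station 3 = (411, -240, 149.7).
Normal n = (Station 1→Station 2) × (Station 1→Station 3) = (-53520.6, -57211.8, 55218).
So ∂z/∂x = −n_x/n_z = 0.96926 and ∂z/∂y = −n_y/n_z = 1.03611.
Unit vector along 005° is (sin 5°, cos 5°) = (0.0872, 0.9962).
Slope in that direction = a·(0.0872) + b·(0.9962) = 1.11664.
Apparent dip = arctan|1.11664| = 48.2° (true dip is 54.8°, so apparent ≤ true as expected).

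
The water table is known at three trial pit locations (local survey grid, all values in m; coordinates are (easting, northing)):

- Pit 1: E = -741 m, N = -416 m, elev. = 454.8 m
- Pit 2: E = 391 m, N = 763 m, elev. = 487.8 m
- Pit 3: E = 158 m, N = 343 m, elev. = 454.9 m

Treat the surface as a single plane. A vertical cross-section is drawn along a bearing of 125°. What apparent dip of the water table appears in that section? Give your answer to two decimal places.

Let the plane be z = a·E + b·N + c.
Pit 2−Pit 1: 1132a + 1179b = 33;  Pit 3−Pit 1: 899a + 759b = 0.1.
Solving gives a = −0.12419, b = 0.14723.
Unit vector along 125° is (sin 125°, cos 125°) = (0.8192, -0.5736).
Slope in that direction = a·(0.8192) + b·(-0.5736) = −0.18618.
Apparent dip = arctan|0.18618| = 10.55° (true dip is 10.9°, so apparent ≤ true as expected).

10.55°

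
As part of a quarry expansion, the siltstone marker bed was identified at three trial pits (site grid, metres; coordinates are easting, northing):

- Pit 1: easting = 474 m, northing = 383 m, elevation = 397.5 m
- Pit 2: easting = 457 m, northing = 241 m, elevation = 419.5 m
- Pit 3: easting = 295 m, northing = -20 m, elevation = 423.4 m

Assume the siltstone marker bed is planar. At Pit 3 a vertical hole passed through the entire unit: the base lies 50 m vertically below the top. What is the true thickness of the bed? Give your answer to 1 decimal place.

47.4 m

Two edge vectors: Pit 1→Pit 2 = (-17, -142, 22), Pit 1→Pit 3 = (-179, -403, 25.9).
Normal n = (Pit 1→Pit 2) × (Pit 1→Pit 3) = (5188.2, -3497.7, -18567).
So ∂z/∂easting = −n_x/n_z = 0.27943 and ∂z/∂northing = −n_y/n_z = −0.18838.
|∇z| = √(a²+b²) = 0.33700, so dip δ = arctan(0.33700) = 18.62°.
True thickness = vertical thickness × cos δ = 50 × cos 18.62° = 47.4 m.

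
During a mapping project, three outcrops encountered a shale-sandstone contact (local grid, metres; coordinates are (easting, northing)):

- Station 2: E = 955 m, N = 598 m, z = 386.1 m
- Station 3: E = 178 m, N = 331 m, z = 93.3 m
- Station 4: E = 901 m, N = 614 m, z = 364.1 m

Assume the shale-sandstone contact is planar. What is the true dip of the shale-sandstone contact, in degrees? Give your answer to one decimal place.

21.6°

Two edge vectors: Station 2→Station 3 = (-777, -267, -292.8), Station 2→Station 4 = (-54, 16, -22).
Normal n = (Station 2→Station 3) × (Station 2→Station 4) = (10558.8, -1282.8, -26850).
So ∂z/∂E = −n_x/n_z = 0.39325 and ∂z/∂N = −n_y/n_z = −0.04778.
Gradient magnitude |∇z| = √(a² + b²) = √(0.15465 + 0.00228) = 0.39614.
True dip = arctan(0.39614) = 21.6°, dipping toward W (azimuth ≈ 277°).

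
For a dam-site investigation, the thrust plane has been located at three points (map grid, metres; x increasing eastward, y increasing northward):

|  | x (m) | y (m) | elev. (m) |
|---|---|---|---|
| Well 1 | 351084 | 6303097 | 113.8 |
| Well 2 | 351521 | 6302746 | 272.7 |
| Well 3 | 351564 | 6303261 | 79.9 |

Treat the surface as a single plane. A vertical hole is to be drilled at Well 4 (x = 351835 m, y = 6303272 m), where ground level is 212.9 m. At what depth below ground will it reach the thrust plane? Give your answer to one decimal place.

Two edge vectors: Well 1→Well 2 = (437, -351, 158.9), Well 1→Well 3 = (480, 164, -33.9).
Normal n = (Well 1→Well 2) × (Well 1→Well 3) = (-14160.7, 91086.3, 240148).
So ∂z/∂x = −n_x/n_z = 0.058966554 and ∂z/∂y = −n_y/n_z = −0.379292353.
Intercept c from Well 1: 113.8 − 20702.21 + 2390716.49 = 2370128.08.
At (351835, 6303272): z_contact = 20746.50 − 2390782.87 + 2370128.08 = 91.71 m.
Depth below ground = 212.9 − 91.71 = 121.2 m.

121.2 m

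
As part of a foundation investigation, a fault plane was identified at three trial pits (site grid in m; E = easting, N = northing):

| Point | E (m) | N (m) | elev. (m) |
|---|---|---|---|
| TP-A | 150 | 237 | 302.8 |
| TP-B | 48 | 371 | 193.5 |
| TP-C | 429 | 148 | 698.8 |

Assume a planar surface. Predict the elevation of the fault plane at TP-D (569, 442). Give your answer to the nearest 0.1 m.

Let the plane be z = a·E + b·N + c.
TP-B−TP-A: −102a + 134b = −109.3;  TP-C−TP-A: 279a − 89b = 396.
Solving gives a = 1.53089, b = 0.34963.
Then c = 302.8 − a·150 − b·237 = −9.69.
At (569, 442): z = 871.1 + 154.5 − 9.69 = 1015.9 m.

1015.9 m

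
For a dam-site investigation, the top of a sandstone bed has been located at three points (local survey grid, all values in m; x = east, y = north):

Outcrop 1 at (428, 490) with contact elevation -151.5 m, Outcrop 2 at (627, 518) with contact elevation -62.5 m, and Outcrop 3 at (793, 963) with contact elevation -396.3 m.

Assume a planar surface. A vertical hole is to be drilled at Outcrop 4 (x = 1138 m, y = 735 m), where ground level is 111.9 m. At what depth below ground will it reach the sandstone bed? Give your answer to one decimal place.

Let the plane be z = a·x + b·y + c.
Outcrop 2−Outcrop 1: 199a + 28b = 89;  Outcrop 3−Outcrop 1: 365a + 473b = −244.8.
Solving gives a = 0.583401, b = −0.967740.
Then c = -151.5 − a·428 − b·490 = 73.00.
At (1138, 735): z_contact = 663.91 − 711.29 + 73.00 = 25.62 m.
Depth below ground = 111.9 − 25.62 = 86.3 m.

86.3 m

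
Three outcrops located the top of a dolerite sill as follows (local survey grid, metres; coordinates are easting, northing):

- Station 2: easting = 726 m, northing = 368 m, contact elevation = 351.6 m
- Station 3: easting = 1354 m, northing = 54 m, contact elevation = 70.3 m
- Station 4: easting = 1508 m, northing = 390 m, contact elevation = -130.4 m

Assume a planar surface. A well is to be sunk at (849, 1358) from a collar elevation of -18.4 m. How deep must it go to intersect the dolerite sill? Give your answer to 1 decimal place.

Two edge vectors: Station 2→Station 3 = (628, -314, -281.3), Station 2→Station 4 = (782, 22, -482).
Normal n = (Station 2→Station 3) × (Station 2→Station 4) = (157536.6, 82719.4, 259364).
So ∂z/∂easting = −n_x/n_z = −0.607396 and ∂z/∂northing = −n_y/n_z = −0.318932.
Intercept c from Station 2: 351.6 + 440.97 + 117.37 = 909.94.
At (849, 1358): z_contact = −515.68 − 433.11 + 909.94 = -38.85 m.
Depth below ground = -18.4 − (-38.85) = 20.5 m.

20.5 m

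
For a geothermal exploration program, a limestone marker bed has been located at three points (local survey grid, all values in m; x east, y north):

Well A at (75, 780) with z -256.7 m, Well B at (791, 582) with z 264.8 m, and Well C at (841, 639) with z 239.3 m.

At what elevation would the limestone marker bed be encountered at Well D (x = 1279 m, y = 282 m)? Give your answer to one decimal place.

764.5 m

Two edge vectors: Well A→Well B = (716, -198, 521.5), Well A→Well C = (766, -141, 496).
Normal n = (Well A→Well B) × (Well A→Well C) = (-24676.5, 44333, 50712).
So ∂z/∂x = −n_x/n_z = 0.486601 and ∂z/∂y = −n_y/n_z = −0.874211.
Intercept c from Well A: -256.7 − 36.50 + 681.88 = 388.69.
At (1279, 282): z = 622.4 − 246.5 + 388.69 = 764.5 m.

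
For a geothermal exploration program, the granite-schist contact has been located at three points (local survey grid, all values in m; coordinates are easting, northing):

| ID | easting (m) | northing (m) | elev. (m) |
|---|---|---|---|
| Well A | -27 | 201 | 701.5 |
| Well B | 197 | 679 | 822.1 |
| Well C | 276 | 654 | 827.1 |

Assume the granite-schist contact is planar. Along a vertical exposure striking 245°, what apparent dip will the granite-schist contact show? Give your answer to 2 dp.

Let the plane be z = a·easting + b·northing + c.
Well B−Well A: 224a + 478b = 120.6;  Well C−Well A: 303a + 453b = 125.6.
Solving gives a = 0.12465, b = 0.19389.
Unit vector along 245° is (sin 245°, cos 245°) = (-0.9063, -0.4226).
Slope in that direction = a·(-0.9063) + b·(-0.4226) = −0.19491.
Apparent dip = arctan|0.19491| = 11.03° (true dip is 13.0°, so apparent ≤ true as expected).

11.03°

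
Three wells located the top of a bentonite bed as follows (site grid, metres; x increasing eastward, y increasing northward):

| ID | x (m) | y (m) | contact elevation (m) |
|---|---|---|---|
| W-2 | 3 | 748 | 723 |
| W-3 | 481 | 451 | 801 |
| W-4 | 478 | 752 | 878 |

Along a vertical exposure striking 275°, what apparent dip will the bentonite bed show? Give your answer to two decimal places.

16.72°

Let the plane be z = a·x + b·y + c.
W-3−W-2: 478a − 297b = 78;  W-4−W-2: 475a + 4b = 155.
Solving gives a = 0.32413, b = 0.25904.
Unit vector along 275° is (sin 275°, cos 275°) = (-0.9962, 0.0872).
Slope in that direction = a·(-0.9962) + b·(0.0872) = −0.30032.
Apparent dip = arctan|0.30032| = 16.72° (true dip is 22.5°, so apparent ≤ true as expected).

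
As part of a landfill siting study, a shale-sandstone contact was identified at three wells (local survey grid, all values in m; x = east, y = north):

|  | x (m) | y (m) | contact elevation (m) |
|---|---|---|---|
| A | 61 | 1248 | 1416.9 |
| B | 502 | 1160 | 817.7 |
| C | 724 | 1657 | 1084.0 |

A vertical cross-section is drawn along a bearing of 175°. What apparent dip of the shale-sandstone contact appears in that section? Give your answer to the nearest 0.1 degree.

48.9°

Two edge vectors: A→B = (441, -88, -599.2), A→C = (663, 409, -332.9).
Normal n = (A→B) × (A→C) = (274368, -250460.7, 238713).
So ∂z/∂x = −n_x/n_z = −1.14936 and ∂z/∂y = −n_y/n_z = 1.04921.
Unit vector along 175° is (sin 175°, cos 175°) = (0.0872, -0.9962).
Slope in that direction = a·(0.0872) + b·(-0.9962) = −1.14539.
Apparent dip = arctan|1.14539| = 48.9° (true dip is 57.3°, so apparent ≤ true as expected).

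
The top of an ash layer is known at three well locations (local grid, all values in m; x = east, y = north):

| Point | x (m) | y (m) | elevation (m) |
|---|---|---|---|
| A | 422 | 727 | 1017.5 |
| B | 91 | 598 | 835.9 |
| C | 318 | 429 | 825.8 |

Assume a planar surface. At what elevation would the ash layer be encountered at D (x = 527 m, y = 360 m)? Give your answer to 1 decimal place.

Let the plane be z = a·x + b·y + c.
B−A: −331a − 129b = −181.6;  C−A: −104a − 298b = −191.7.
Solving gives a = 0.34483, b = 0.52294.
Then c = 1017.5 − a·422 − b·727 = 491.80.
At (527, 360): z = 181.7 + 188.3 + 491.80 = 861.8 m.

861.8 m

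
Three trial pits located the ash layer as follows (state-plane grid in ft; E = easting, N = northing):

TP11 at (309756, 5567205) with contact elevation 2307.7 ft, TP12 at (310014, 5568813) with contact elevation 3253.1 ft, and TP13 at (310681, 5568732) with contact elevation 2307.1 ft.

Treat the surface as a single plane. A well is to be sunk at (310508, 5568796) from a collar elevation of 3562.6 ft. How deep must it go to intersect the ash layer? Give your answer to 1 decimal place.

Let the plane be z = a·E + b·N + c.
TP12−TP11: 258a + 1608b = 945.4;  TP13−TP11: 925a + 1527b = −0.6.
Solving gives a = −1.321150248, b = 0.799910923.
Then c = 2307.7 − a·309756 − b·5567205 = −4041726.17.
At (310508, 5568796): z_contact = −410227.72 + 4454540.75 − 4041726.17 = 2586.85 ft.
Depth below ground = 3562.6 − 2586.85 = 975.7 ft.

975.7 ft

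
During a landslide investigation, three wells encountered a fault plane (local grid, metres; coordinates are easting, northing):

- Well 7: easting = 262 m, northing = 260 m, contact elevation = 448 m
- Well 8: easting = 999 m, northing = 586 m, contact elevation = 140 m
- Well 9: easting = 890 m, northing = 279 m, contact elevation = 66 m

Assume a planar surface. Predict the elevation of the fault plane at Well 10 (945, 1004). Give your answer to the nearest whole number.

Two edge vectors: Well 7→Well 8 = (737, 326, -308), Well 7→Well 9 = (628, 19, -382).
Normal n = (Well 7→Well 8) × (Well 7→Well 9) = (-118680, 88110, -190725).
So ∂z/∂easting = −n_x/n_z = −0.62226 and ∂z/∂northing = −n_y/n_z = 0.46197.
Intercept c from Well 7: 448 + 163.03 − 120.11 = 490.92.
At (945, 1004): z = −588.0 + 463.8 + 490.92 = 366.7 m.

367 m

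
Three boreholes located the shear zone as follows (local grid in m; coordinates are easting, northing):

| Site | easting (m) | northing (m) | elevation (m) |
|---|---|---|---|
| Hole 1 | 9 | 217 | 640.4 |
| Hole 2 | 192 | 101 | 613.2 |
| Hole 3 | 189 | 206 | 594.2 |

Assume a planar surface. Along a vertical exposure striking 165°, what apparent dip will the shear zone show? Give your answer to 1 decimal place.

6.4°

Let the plane be z = a·easting + b·northing + c.
Hole 2−Hole 1: 183a − 116b = −27.2;  Hole 3−Hole 1: 180a − 11b = −46.2.
Solving gives a = −0.26819, b = −0.18862.
Unit vector along 165° is (sin 165°, cos 165°) = (0.2588, -0.9659).
Slope in that direction = a·(0.2588) + b·(-0.9659) = 0.11277.
Apparent dip = arctan|0.11277| = 6.4° (true dip is 18.2°, so apparent ≤ true as expected).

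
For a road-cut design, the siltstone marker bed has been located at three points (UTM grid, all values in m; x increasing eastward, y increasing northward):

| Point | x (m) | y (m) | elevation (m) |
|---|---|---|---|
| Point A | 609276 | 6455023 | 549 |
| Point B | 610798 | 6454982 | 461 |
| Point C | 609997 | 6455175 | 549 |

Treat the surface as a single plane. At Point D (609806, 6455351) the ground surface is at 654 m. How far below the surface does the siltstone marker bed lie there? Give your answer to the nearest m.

Let the plane be z = a·x + b·y + c.
Point B−Point A: 1522a − 41b = −88;  Point C−Point A: 721a + 152b = 0.
Solving gives a = −0.05126770, b = 0.24318430.
Then c = 549 − a·609276 − b·6455023 = −1537975.07.
At (609806, 6455351): z_contact = −31263.4 + 1569840.0 − 1537975.07 = 601.6 m.
Depth below ground = 654 − 601.6 = 52 m.

52 m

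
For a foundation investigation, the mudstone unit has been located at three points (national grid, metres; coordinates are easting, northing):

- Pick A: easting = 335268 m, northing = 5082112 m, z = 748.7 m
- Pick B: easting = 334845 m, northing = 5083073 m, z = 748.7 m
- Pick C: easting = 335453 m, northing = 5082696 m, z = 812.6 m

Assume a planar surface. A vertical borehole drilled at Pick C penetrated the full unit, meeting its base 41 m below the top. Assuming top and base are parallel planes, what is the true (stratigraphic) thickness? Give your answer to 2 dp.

40.50 m

Two edge vectors: Pick A→Pick B = (-423, 961, 0), Pick A→Pick C = (185, 584, 63.9).
Normal n = (Pick A→Pick B) × (Pick A→Pick C) = (61407.9, 27029.7, -424817).
So ∂z/∂easting = −n_x/n_z = 0.14455 and ∂z/∂northing = −n_y/n_z = 0.06363.
|∇z| = √(a²+b²) = 0.15794, so dip δ = arctan(0.15794) = 8.97°.
True thickness = vertical thickness × cos δ = 41 × cos 8.97° = 40.50 m.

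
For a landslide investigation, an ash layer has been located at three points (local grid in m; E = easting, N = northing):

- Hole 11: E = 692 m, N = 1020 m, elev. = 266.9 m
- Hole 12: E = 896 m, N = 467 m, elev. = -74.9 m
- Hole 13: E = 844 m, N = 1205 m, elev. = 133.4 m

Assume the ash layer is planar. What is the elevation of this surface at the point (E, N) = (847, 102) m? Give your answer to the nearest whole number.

Let the plane be z = a·E + b·N + c.
Hole 12−Hole 11: 204a − 553b = −341.8;  Hole 13−Hole 11: 152a + 185b = −133.5.
Solving gives a = −1.12531, b = 0.20296.
Then c = 266.9 − a·692 − b·1020 = 838.60.
At (847, 102): z = −953.1 + 20.7 + 838.60 = -93.8 m.

-94 m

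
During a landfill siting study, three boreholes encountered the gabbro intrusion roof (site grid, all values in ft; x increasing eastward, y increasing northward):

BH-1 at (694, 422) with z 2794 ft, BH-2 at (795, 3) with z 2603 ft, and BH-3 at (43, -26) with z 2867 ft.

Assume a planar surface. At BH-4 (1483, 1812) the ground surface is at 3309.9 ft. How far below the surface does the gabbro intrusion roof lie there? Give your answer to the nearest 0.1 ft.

Two edge vectors: BH-1→BH-2 = (101, -419, -191), BH-1→BH-3 = (-651, -448, 73).
Normal n = (BH-1→BH-2) × (BH-1→BH-3) = (-116155, 116968, -318017).
So ∂z/∂x = −n_x/n_z = −0.365248 and ∂z/∂y = −n_y/n_z = 0.367804.
Intercept c from BH-1: 2794 + 253.48 − 155.21 = 2892.27.
At (1483, 1812): z_contact = −541.66 + 666.46 + 2892.27 = 3017.07 ft.
Depth below ground = 3309.9 − 3017.07 = 292.8 ft.

292.8 ft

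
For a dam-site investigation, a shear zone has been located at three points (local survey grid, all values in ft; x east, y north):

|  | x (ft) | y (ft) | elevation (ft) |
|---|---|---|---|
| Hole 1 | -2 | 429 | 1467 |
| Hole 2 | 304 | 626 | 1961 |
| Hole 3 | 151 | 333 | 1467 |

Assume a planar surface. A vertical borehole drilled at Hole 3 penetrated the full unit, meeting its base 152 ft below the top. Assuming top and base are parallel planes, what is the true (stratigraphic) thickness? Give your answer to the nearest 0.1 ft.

84.3 ft

Two edge vectors: Hole 1→Hole 2 = (306, 197, 494), Hole 1→Hole 3 = (153, -96, 0).
Normal n = (Hole 1→Hole 2) × (Hole 1→Hole 3) = (47424, 75582, -59517).
So ∂z/∂x = −n_x/n_z = 0.79681 and ∂z/∂y = −n_y/n_z = 1.26992.
|∇z| = √(a²+b²) = 1.49921, so dip δ = arctan(1.49921) = 56.30°.
True thickness = vertical thickness × cos δ = 152 × cos 56.30° = 84.3 ft.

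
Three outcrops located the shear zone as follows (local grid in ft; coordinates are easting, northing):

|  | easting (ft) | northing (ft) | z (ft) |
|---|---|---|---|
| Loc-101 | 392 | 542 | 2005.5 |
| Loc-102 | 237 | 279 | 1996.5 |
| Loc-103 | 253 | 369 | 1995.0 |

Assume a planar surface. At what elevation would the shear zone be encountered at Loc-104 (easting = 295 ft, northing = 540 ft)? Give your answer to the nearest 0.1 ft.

Let the plane be z = a·easting + b·northing + c.
Loc-102−Loc-101: −155a − 263b = −9;  Loc-103−Loc-101: −139a − 173b = −10.5.
Solving gives a = 0.12364, b = −0.03865.
Then c = 2005.5 − a·392 − b·542 = 1977.98.
At (295, 540): z = 36.5 − 20.9 + 1977.98 = 1993.6 ft.

1993.6 ft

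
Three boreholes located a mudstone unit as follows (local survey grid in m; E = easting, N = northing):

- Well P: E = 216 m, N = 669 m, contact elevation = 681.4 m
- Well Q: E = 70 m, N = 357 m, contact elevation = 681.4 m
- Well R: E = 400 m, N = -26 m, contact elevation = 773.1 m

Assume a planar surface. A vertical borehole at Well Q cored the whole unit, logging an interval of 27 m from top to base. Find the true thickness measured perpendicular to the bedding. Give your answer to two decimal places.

Let the plane be z = a·E + b·N + c.
Well Q−Well P: −146a − 312b = 0;  Well R−Well P: 184a − 695b = 91.7.
Solving gives a = 0.18008, b = −0.08427.
|∇z| = √(a²+b²) = 0.19882, so dip δ = arctan(0.19882) = 11.24°.
True thickness = vertical thickness × cos δ = 27 × cos 11.24° = 26.48 m.

26.48 m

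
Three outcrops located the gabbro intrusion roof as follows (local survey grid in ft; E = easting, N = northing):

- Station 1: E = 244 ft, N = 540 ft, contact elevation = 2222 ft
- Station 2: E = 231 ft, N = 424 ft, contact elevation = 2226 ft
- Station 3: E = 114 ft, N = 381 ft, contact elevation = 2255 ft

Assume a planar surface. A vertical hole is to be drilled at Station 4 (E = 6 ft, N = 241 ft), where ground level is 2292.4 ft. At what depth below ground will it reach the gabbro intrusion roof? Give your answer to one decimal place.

9.9 ft

Let the plane be z = a·E + b·N + c.
Station 2−Station 1: −13a − 116b = 4;  Station 3−Station 1: −130a − 159b = 33.
Solving gives a = −0.24529, b = −0.00699.
Then c = 2222 − a·244 − b·540 = 2285.63.
At (6, 241): z_contact = −1.47 − 1.69 + 2285.63 = 2282.47 ft.
Depth below ground = 2292.4 − 2282.47 = 9.9 ft.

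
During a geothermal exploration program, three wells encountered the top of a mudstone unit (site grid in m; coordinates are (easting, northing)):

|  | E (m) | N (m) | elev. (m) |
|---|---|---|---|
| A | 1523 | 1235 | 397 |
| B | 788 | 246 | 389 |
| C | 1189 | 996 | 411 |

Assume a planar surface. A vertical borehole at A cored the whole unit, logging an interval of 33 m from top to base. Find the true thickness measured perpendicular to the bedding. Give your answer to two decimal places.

32.72 m

Two edge vectors: A→B = (-735, -989, -8), A→C = (-334, -239, 14).
Normal n = (A→B) × (A→C) = (-15758, 12962, -154661).
So ∂z/∂E = −n_x/n_z = −0.10189 and ∂z/∂N = −n_y/n_z = 0.08381.
|∇z| = √(a²+b²) = 0.13193, so dip δ = arctan(0.13193) = 7.52°.
True thickness = vertical thickness × cos δ = 33 × cos 7.52° = 32.72 m.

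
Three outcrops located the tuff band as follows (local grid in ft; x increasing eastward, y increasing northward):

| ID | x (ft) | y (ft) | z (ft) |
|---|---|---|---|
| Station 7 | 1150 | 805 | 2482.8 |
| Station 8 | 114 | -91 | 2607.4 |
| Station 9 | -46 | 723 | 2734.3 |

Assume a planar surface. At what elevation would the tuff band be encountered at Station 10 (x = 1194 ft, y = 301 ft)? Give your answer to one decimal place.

Two edge vectors: Station 7→Station 8 = (-1036, -896, 124.6), Station 7→Station 9 = (-1196, -82, 251.5).
Normal n = (Station 7→Station 8) × (Station 7→Station 9) = (-215126.8, 111532.4, -986664).
So ∂z/∂x = −n_x/n_z = −0.218035 and ∂z/∂y = −n_y/n_z = 0.113040.
Intercept c from Station 7: 2482.8 + 250.74 − 91.00 = 2642.54.
At (1194, 301): z = −260.3 + 34.0 + 2642.54 = 2416.2 ft.

2416.2 ft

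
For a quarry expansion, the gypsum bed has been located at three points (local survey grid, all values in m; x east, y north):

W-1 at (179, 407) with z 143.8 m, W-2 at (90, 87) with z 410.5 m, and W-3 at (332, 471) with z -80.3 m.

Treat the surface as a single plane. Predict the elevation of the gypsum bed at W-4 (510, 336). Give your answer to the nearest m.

Let the plane be z = a·x + b·y + c.
W-2−W-1: −89a − 320b = 266.7;  W-3−W-1: 153a + 64b = −224.1.
Solving gives a = −1.26302, b = −0.48216.
Then c = 143.8 − a·179 − b·407 = 566.12.
At (510, 336): z = −644.1 − 162.0 + 566.12 = -240.0 m.

-240 m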